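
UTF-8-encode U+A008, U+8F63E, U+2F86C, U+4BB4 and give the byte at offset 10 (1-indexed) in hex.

1-indexed offset 10 is 0-indexed offset 9.
U+A008 → 3-byte form EA 80 88 at offsets 0–2.
U+8F63E → 4-byte form F2 8F 98 BE at offsets 3–6.
U+2F86C → 4-byte form F0 AF A1 AC at offsets 7–10.
Offset 9 falls in char 3's range; it's byte 3 of F0 AF A1 AC = 0xA1.

0xA1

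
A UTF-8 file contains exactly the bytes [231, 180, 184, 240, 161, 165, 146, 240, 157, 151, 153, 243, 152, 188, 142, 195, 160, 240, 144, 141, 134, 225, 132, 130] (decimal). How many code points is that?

7

Byte at offset 0: 0xE7 = 11100111 → 3-byte char (#1). Advance 3.
Byte at offset 3: 0xF0 = 11110000 → 4-byte char (#2). Advance 4.
Byte at offset 7: 0xF0 = 11110000 → 4-byte char (#3). Advance 4.
Byte at offset 11: 0xF3 = 11110011 → 4-byte char (#4). Advance 4.
Byte at offset 15: 0xC3 = 11000011 → 2-byte char (#5). Advance 2.
Byte at offset 17: 0xF0 = 11110000 → 4-byte char (#6). Advance 4.
Byte at offset 21: 0xE1 = 11100001 → 3-byte char (#7). Advance 3.
Reached end at offset 24 after 7 code points.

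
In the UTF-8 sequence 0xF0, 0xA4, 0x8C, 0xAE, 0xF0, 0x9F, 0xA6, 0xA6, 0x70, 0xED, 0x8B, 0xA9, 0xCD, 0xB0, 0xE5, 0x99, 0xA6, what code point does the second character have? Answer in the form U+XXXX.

Offset 0: leading byte 0xF0 = 11110000 → 4-byte char #1 = F0 A4 8C AE.
Offset 4: leading byte 0xF0 = 11110000 → 4-byte char #2 = F0 9F A6 A6.
Leading byte 0xF0 = 11110000 matches 11110xxx → 4-byte sequence.
Byte 1: 0xF0 = 11110000, payload 000 (3 bits).
Byte 2: 0x9F = 10011111 (10xxxxxx ✓), payload 011111.
Byte 3: 0xA6 = 10100110 (10xxxxxx ✓), payload 100110.
Byte 4: 0xA6 = 10100110 (10xxxxxx ✓), payload 100110.
Concatenate: 000011111100110100110 = 0x1F9A6 (21 bits → U+1F9A6).

U+1F9A6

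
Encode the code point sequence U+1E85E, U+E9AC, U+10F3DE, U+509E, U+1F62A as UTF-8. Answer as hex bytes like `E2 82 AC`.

F0 9E A1 9E EE A6 AC F4 8F 8F 9E E5 82 9E F0 9F 98 AA

U+1E85E: 4-byte form → F0 9E A1 9E.
U+E9AC: 3-byte form → EE A6 AC.
U+10F3DE: 4-byte form → F4 8F 8F 9E.
U+509E: 3-byte form → E5 82 9E.
U+1F62A: 4-byte form → F0 9F 98 AA.
Concatenated (18 bytes): F0 9E A1 9E EE A6 AC F4 8F 8F 9E E5 82 9E F0 9F 98 AA.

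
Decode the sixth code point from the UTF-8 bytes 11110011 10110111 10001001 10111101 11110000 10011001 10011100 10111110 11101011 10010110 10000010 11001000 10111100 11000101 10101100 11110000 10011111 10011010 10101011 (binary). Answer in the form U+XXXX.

U+1F6AB

Offset 0: leading byte 0xF3 = 11110011 → 4-byte char #1 = F3 B7 89 BD.
Offset 4: leading byte 0xF0 = 11110000 → 4-byte char #2 = F0 99 9C BE.
Offset 8: leading byte 0xEB = 11101011 → 3-byte char #3 = EB 96 82.
Offset 11: leading byte 0xC8 = 11001000 → 2-byte char #4 = C8 BC.
Offset 13: leading byte 0xC5 = 11000101 → 2-byte char #5 = C5 AC.
Offset 15: leading byte 0xF0 = 11110000 → 4-byte char #6 = F0 9F 9A AB.
Leading byte 0xF0 = 11110000 matches 11110xxx → 4-byte sequence.
Byte 1: 0xF0 = 11110000, payload 000 (3 bits).
Byte 2: 0x9F = 10011111 (10xxxxxx ✓), payload 011111.
Byte 3: 0x9A = 10011010 (10xxxxxx ✓), payload 011010.
Byte 4: 0xAB = 10101011 (10xxxxxx ✓), payload 101011.
Concatenate: 000011111011010101011 = 0x1F6AB (21 bits → U+1F6AB).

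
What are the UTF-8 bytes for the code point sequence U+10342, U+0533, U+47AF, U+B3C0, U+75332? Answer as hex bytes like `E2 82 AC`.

F0 90 8D 82 D4 B3 E4 9E AF EB 8F 80 F1 B5 8C B2

U+10342: 4-byte form → F0 90 8D 82.
U+0533: 2-byte form → D4 B3.
U+47AF: 3-byte form → E4 9E AF.
U+B3C0: 3-byte form → EB 8F 80.
U+75332: 4-byte form → F1 B5 8C B2.
Concatenated (16 bytes): F0 90 8D 82 D4 B3 E4 9E AF EB 8F 80 F1 B5 8C B2.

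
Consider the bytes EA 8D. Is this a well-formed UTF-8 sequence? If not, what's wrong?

invalid (sequence truncated)

Leading byte 0xEA = 11101010 → 3-byte form, but only 2 bytes are present.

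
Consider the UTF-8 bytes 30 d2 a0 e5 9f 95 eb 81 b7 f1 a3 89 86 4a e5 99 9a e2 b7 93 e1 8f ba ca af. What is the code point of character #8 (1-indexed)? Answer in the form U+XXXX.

Offset 0: leading byte 0x30 = 00110000 → 1-byte char #1 = 30.
Offset 1: leading byte 0xD2 = 11010010 → 2-byte char #2 = D2 A0.
Offset 3: leading byte 0xE5 = 11100101 → 3-byte char #3 = E5 9F 95.
Offset 6: leading byte 0xEB = 11101011 → 3-byte char #4 = EB 81 B7.
Offset 9: leading byte 0xF1 = 11110001 → 4-byte char #5 = F1 A3 89 86.
Offset 13: leading byte 0x4A = 01001010 → 1-byte char #6 = 4A.
Offset 14: leading byte 0xE5 = 11100101 → 3-byte char #7 = E5 99 9A.
Offset 17: leading byte 0xE2 = 11100010 → 3-byte char #8 = E2 B7 93.
Leading byte 0xE2 = 11100010 matches 1110xxxx → 3-byte sequence.
Byte 1: 0xE2 = 11100010, payload 0010 (4 bits).
Byte 2: 0xB7 = 10110111 (10xxxxxx ✓), payload 110111.
Byte 3: 0x93 = 10010011 (10xxxxxx ✓), payload 010011.
Concatenate: 0010110111010011 = 0x2DD3 (16 bits → U+2DD3).

U+2DD3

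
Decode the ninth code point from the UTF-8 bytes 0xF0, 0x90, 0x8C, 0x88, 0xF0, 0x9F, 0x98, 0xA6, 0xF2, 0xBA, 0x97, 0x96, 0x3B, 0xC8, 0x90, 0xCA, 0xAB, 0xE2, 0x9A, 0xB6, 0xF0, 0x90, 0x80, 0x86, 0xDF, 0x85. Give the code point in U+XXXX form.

Offset 0: leading byte 0xF0 = 11110000 → 4-byte char #1 = F0 90 8C 88.
Offset 4: leading byte 0xF0 = 11110000 → 4-byte char #2 = F0 9F 98 A6.
Offset 8: leading byte 0xF2 = 11110010 → 4-byte char #3 = F2 BA 97 96.
Offset 12: leading byte 0x3B = 00111011 → 1-byte char #4 = 3B.
Offset 13: leading byte 0xC8 = 11001000 → 2-byte char #5 = C8 90.
Offset 15: leading byte 0xCA = 11001010 → 2-byte char #6 = CA AB.
Offset 17: leading byte 0xE2 = 11100010 → 3-byte char #7 = E2 9A B6.
Offset 20: leading byte 0xF0 = 11110000 → 4-byte char #8 = F0 90 80 86.
Offset 24: leading byte 0xDF = 11011111 → 2-byte char #9 = DF 85.
Leading byte 0xDF = 11011111 matches 110xxxxx → 2-byte sequence.
Byte 1: 0xDF = 11011111, payload 11111 (5 bits).
Byte 2: 0x85 = 10000101 (10xxxxxx ✓), payload 000101.
Concatenate: 11111000101 = 0x7C5 (11 bits → U+07C5).

U+07C5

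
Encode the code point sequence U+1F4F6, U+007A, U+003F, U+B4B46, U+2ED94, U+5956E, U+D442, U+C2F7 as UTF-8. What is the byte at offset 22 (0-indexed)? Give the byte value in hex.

U+1F4F6 → 4-byte form F0 9F 93 B6 at offsets 0–3.
U+007A → 1-byte form 7A at offsets 4–4.
U+003F → 1-byte form 3F at offsets 5–5.
U+B4B46 → 4-byte form F2 B4 AD 86 at offsets 6–9.
U+2ED94 → 4-byte form F0 AE B6 94 at offsets 10–13.
U+5956E → 4-byte form F1 99 95 AE at offsets 14–17.
U+D442 → 3-byte form ED 91 82 at offsets 18–20.
U+C2F7 → 3-byte form EC 8B B7 at offsets 21–23.
Offset 22 falls in char 8's range; it's byte 2 of EC 8B B7 = 0x8B.

0x8B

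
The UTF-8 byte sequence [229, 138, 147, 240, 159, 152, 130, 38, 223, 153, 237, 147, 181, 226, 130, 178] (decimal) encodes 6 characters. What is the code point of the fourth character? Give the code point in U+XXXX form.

Offset 0: leading byte 0xE5 = 11100101 → 3-byte char #1 = E5 8A 93.
Offset 3: leading byte 0xF0 = 11110000 → 4-byte char #2 = F0 9F 98 82.
Offset 7: leading byte 0x26 = 00100110 → 1-byte char #3 = 26.
Offset 8: leading byte 0xDF = 11011111 → 2-byte char #4 = DF 99.
Leading byte 0xDF = 11011111 matches 110xxxxx → 2-byte sequence.
Byte 1: 0xDF = 11011111, payload 11111 (5 bits).
Byte 2: 0x99 = 10011001 (10xxxxxx ✓), payload 011001.
Concatenate: 11111011001 = 0x7D9 (11 bits → U+07D9).

U+07D9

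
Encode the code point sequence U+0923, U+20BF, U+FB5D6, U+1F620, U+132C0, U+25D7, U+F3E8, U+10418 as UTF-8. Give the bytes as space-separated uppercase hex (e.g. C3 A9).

U+0923: 3-byte form → E0 A4 A3.
U+20BF: 3-byte form → E2 82 BF.
U+FB5D6: 4-byte form → F3 BB 97 96.
U+1F620: 4-byte form → F0 9F 98 A0.
U+132C0: 4-byte form → F0 93 8B 80.
U+25D7: 3-byte form → E2 97 97.
U+F3E8: 3-byte form → EF 8F A8.
U+10418: 4-byte form → F0 90 90 98.
Concatenated (28 bytes): E0 A4 A3 E2 82 BF F3 BB 97 96 F0 9F 98 A0 F0 93 8B 80 E2 97 97 EF 8F A8 F0 90 90 98.

E0 A4 A3 E2 82 BF F3 BB 97 96 F0 9F 98 A0 F0 93 8B 80 E2 97 97 EF 8F A8 F0 90 90 98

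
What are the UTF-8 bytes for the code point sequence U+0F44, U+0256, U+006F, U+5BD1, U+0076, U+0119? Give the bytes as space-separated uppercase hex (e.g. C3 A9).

E0 BD 84 C9 96 6F E5 AF 91 76 C4 99

U+0F44: 3-byte form → E0 BD 84.
U+0256: 2-byte form → C9 96.
U+006F: 1-byte form → 6F.
U+5BD1: 3-byte form → E5 AF 91.
U+0076: 1-byte form → 76.
U+0119: 2-byte form → C4 99.
Concatenated (12 bytes): E0 BD 84 C9 96 6F E5 AF 91 76 C4 99.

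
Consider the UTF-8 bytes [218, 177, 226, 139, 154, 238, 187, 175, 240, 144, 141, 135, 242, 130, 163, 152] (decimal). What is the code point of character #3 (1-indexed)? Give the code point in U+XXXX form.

U+EEEF

Offset 0: leading byte 0xDA = 11011010 → 2-byte char #1 = DA B1.
Offset 2: leading byte 0xE2 = 11100010 → 3-byte char #2 = E2 8B 9A.
Offset 5: leading byte 0xEE = 11101110 → 3-byte char #3 = EE BB AF.
Leading byte 0xEE = 11101110 matches 1110xxxx → 3-byte sequence.
Byte 1: 0xEE = 11101110, payload 1110 (4 bits).
Byte 2: 0xBB = 10111011 (10xxxxxx ✓), payload 111011.
Byte 3: 0xAF = 10101111 (10xxxxxx ✓), payload 101111.
Concatenate: 1110111011101111 = 0xEEEF (16 bits → U+EEEF).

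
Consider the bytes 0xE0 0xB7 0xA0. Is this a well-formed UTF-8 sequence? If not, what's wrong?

Leading byte 0xE0 = 11100000 → 3-byte form.
Continuation bytes 0xB7=10110111, 0xA0=10100000 all match 10xxxxxx.
Decoded value 0xDE0 is ≥ 0x800 (shortest form) and not a surrogate.

valid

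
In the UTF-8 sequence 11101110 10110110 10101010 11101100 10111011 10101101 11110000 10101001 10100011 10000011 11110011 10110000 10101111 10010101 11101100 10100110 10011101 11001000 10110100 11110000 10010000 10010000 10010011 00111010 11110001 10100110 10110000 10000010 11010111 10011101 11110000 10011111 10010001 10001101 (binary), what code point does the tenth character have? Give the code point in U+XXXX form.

Offset 0: leading byte 0xEE = 11101110 → 3-byte char #1 = EE B6 AA.
Offset 3: leading byte 0xEC = 11101100 → 3-byte char #2 = EC BB AD.
Offset 6: leading byte 0xF0 = 11110000 → 4-byte char #3 = F0 A9 A3 83.
Offset 10: leading byte 0xF3 = 11110011 → 4-byte char #4 = F3 B0 AF 95.
Offset 14: leading byte 0xEC = 11101100 → 3-byte char #5 = EC A6 9D.
Offset 17: leading byte 0xC8 = 11001000 → 2-byte char #6 = C8 B4.
Offset 19: leading byte 0xF0 = 11110000 → 4-byte char #7 = F0 90 90 93.
Offset 23: leading byte 0x3A = 00111010 → 1-byte char #8 = 3A.
Offset 24: leading byte 0xF1 = 11110001 → 4-byte char #9 = F1 A6 B0 82.
Offset 28: leading byte 0xD7 = 11010111 → 2-byte char #10 = D7 9D.
Leading byte 0xD7 = 11010111 matches 110xxxxx → 2-byte sequence.
Byte 1: 0xD7 = 11010111, payload 10111 (5 bits).
Byte 2: 0x9D = 10011101 (10xxxxxx ✓), payload 011101.
Concatenate: 10111011101 = 0x5DD (11 bits → U+05DD).

U+05DD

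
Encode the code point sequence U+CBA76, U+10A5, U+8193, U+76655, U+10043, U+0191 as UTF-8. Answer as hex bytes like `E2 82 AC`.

U+CBA76: 4-byte form → F3 8B A9 B6.
U+10A5: 3-byte form → E1 82 A5.
U+8193: 3-byte form → E8 86 93.
U+76655: 4-byte form → F1 B6 99 95.
U+10043: 4-byte form → F0 90 81 83.
U+0191: 2-byte form → C6 91.
Concatenated (20 bytes): F3 8B A9 B6 E1 82 A5 E8 86 93 F1 B6 99 95 F0 90 81 83 C6 91.

F3 8B A9 B6 E1 82 A5 E8 86 93 F1 B6 99 95 F0 90 81 83 C6 91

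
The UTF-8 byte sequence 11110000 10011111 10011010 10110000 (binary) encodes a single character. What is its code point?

Leading byte 0xF0 = 11110000 matches 11110xxx → 4-byte sequence.
Byte 1: 0xF0 = 11110000, payload 000 (3 bits).
Byte 2: 0x9F = 10011111 (10xxxxxx ✓), payload 011111.
Byte 3: 0x9A = 10011010 (10xxxxxx ✓), payload 011010.
Byte 4: 0xB0 = 10110000 (10xxxxxx ✓), payload 110000.
Concatenate: 000011111011010110000 = 0x1F6B0 (21 bits → U+1F6B0).

U+1F6B0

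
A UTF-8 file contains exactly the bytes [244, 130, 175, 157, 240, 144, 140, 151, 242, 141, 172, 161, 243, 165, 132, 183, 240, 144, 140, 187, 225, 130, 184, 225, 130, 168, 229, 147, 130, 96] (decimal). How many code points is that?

Byte at offset 0: 0xF4 = 11110100 → 4-byte char (#1). Advance 4.
Byte at offset 4: 0xF0 = 11110000 → 4-byte char (#2). Advance 4.
Byte at offset 8: 0xF2 = 11110010 → 4-byte char (#3). Advance 4.
Byte at offset 12: 0xF3 = 11110011 → 4-byte char (#4). Advance 4.
Byte at offset 16: 0xF0 = 11110000 → 4-byte char (#5). Advance 4.
Byte at offset 20: 0xE1 = 11100001 → 3-byte char (#6). Advance 3.
Byte at offset 23: 0xE1 = 11100001 → 3-byte char (#7). Advance 3.
Byte at offset 26: 0xE5 = 11100101 → 3-byte char (#8). Advance 3.
Byte at offset 29: 0x60 = 01100000 → 1-byte char (#9). Advance 1.
Reached end at offset 30 after 9 code points.

9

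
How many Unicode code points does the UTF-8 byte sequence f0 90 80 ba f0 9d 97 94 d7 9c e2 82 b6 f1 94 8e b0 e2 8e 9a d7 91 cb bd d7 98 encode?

Byte at offset 0: 0xF0 = 11110000 → 4-byte char (#1). Advance 4.
Byte at offset 4: 0xF0 = 11110000 → 4-byte char (#2). Advance 4.
Byte at offset 8: 0xD7 = 11010111 → 2-byte char (#3). Advance 2.
Byte at offset 10: 0xE2 = 11100010 → 3-byte char (#4). Advance 3.
Byte at offset 13: 0xF1 = 11110001 → 4-byte char (#5). Advance 4.
Byte at offset 17: 0xE2 = 11100010 → 3-byte char (#6). Advance 3.
Byte at offset 20: 0xD7 = 11010111 → 2-byte char (#7). Advance 2.
Byte at offset 22: 0xCB = 11001011 → 2-byte char (#8). Advance 2.
Byte at offset 24: 0xD7 = 11010111 → 2-byte char (#9). Advance 2.
Reached end at offset 26 after 9 code points.

9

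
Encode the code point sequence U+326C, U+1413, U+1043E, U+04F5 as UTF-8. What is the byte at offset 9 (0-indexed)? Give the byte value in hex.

0xBE

U+326C → 3-byte form E3 89 AC at offsets 0–2.
U+1413 → 3-byte form E1 90 93 at offsets 3–5.
U+1043E → 4-byte form F0 90 90 BE at offsets 6–9.
Offset 9 falls in char 3's range; it's byte 4 of F0 90 90 BE = 0xBE.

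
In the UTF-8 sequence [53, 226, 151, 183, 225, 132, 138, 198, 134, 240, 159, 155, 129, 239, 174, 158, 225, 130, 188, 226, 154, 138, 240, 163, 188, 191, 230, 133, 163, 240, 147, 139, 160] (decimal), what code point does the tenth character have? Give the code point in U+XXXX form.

U+6163

Offset 0: leading byte 0x35 = 00110101 → 1-byte char #1 = 35.
Offset 1: leading byte 0xE2 = 11100010 → 3-byte char #2 = E2 97 B7.
Offset 4: leading byte 0xE1 = 11100001 → 3-byte char #3 = E1 84 8A.
Offset 7: leading byte 0xC6 = 11000110 → 2-byte char #4 = C6 86.
Offset 9: leading byte 0xF0 = 11110000 → 4-byte char #5 = F0 9F 9B 81.
Offset 13: leading byte 0xEF = 11101111 → 3-byte char #6 = EF AE 9E.
Offset 16: leading byte 0xE1 = 11100001 → 3-byte char #7 = E1 82 BC.
Offset 19: leading byte 0xE2 = 11100010 → 3-byte char #8 = E2 9A 8A.
Offset 22: leading byte 0xF0 = 11110000 → 4-byte char #9 = F0 A3 BC BF.
Offset 26: leading byte 0xE6 = 11100110 → 3-byte char #10 = E6 85 A3.
Leading byte 0xE6 = 11100110 matches 1110xxxx → 3-byte sequence.
Byte 1: 0xE6 = 11100110, payload 0110 (4 bits).
Byte 2: 0x85 = 10000101 (10xxxxxx ✓), payload 000101.
Byte 3: 0xA3 = 10100011 (10xxxxxx ✓), payload 100011.
Concatenate: 0110000101100011 = 0x6163 (16 bits → U+6163).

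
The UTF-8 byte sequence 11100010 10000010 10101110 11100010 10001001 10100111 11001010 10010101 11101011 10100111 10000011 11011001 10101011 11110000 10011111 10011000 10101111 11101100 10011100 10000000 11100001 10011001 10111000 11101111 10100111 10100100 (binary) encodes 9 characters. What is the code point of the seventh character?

Offset 0: leading byte 0xE2 = 11100010 → 3-byte char #1 = E2 82 AE.
Offset 3: leading byte 0xE2 = 11100010 → 3-byte char #2 = E2 89 A7.
Offset 6: leading byte 0xCA = 11001010 → 2-byte char #3 = CA 95.
Offset 8: leading byte 0xEB = 11101011 → 3-byte char #4 = EB A7 83.
Offset 11: leading byte 0xD9 = 11011001 → 2-byte char #5 = D9 AB.
Offset 13: leading byte 0xF0 = 11110000 → 4-byte char #6 = F0 9F 98 AF.
Offset 17: leading byte 0xEC = 11101100 → 3-byte char #7 = EC 9C 80.
Leading byte 0xEC = 11101100 matches 1110xxxx → 3-byte sequence.
Byte 1: 0xEC = 11101100, payload 1100 (4 bits).
Byte 2: 0x9C = 10011100 (10xxxxxx ✓), payload 011100.
Byte 3: 0x80 = 10000000 (10xxxxxx ✓), payload 000000.
Concatenate: 1100011100000000 = 0xC700 (16 bits → U+C700).

U+C700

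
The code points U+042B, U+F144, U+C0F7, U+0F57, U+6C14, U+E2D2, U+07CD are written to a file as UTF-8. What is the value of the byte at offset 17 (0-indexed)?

U+042B → 2-byte form D0 AB at offsets 0–1.
U+F144 → 3-byte form EF 85 84 at offsets 2–4.
U+C0F7 → 3-byte form EC 83 B7 at offsets 5–7.
U+0F57 → 3-byte form E0 BD 97 at offsets 8–10.
U+6C14 → 3-byte form E6 B0 94 at offsets 11–13.
U+E2D2 → 3-byte form EE 8B 92 at offsets 14–16.
U+07CD → 2-byte form DF 8D at offsets 17–18.
Offset 17 falls in char 7's range; it's byte 1 of DF 8D = 0xDF.

0xDF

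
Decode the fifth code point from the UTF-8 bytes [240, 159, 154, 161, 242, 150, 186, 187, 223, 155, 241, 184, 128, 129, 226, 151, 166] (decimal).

U+25E6

Offset 0: leading byte 0xF0 = 11110000 → 4-byte char #1 = F0 9F 9A A1.
Offset 4: leading byte 0xF2 = 11110010 → 4-byte char #2 = F2 96 BA BB.
Offset 8: leading byte 0xDF = 11011111 → 2-byte char #3 = DF 9B.
Offset 10: leading byte 0xF1 = 11110001 → 4-byte char #4 = F1 B8 80 81.
Offset 14: leading byte 0xE2 = 11100010 → 3-byte char #5 = E2 97 A6.
Leading byte 0xE2 = 11100010 matches 1110xxxx → 3-byte sequence.
Byte 1: 0xE2 = 11100010, payload 0010 (4 bits).
Byte 2: 0x97 = 10010111 (10xxxxxx ✓), payload 010111.
Byte 3: 0xA6 = 10100110 (10xxxxxx ✓), payload 100110.
Concatenate: 0010010111100110 = 0x25E6 (16 bits → U+25E6).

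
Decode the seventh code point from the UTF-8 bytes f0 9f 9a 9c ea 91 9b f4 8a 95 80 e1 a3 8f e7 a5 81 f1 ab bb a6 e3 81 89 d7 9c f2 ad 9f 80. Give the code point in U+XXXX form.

U+3049

Offset 0: leading byte 0xF0 = 11110000 → 4-byte char #1 = F0 9F 9A 9C.
Offset 4: leading byte 0xEA = 11101010 → 3-byte char #2 = EA 91 9B.
Offset 7: leading byte 0xF4 = 11110100 → 4-byte char #3 = F4 8A 95 80.
Offset 11: leading byte 0xE1 = 11100001 → 3-byte char #4 = E1 A3 8F.
Offset 14: leading byte 0xE7 = 11100111 → 3-byte char #5 = E7 A5 81.
Offset 17: leading byte 0xF1 = 11110001 → 4-byte char #6 = F1 AB BB A6.
Offset 21: leading byte 0xE3 = 11100011 → 3-byte char #7 = E3 81 89.
Leading byte 0xE3 = 11100011 matches 1110xxxx → 3-byte sequence.
Byte 1: 0xE3 = 11100011, payload 0011 (4 bits).
Byte 2: 0x81 = 10000001 (10xxxxxx ✓), payload 000001.
Byte 3: 0x89 = 10001001 (10xxxxxx ✓), payload 001001.
Concatenate: 0011000001001001 = 0x3049 (16 bits → U+3049).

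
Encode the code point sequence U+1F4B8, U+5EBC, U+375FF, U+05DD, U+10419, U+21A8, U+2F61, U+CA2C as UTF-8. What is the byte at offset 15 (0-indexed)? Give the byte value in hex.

0x90

U+1F4B8 → 4-byte form F0 9F 92 B8 at offsets 0–3.
U+5EBC → 3-byte form E5 BA BC at offsets 4–6.
U+375FF → 4-byte form F0 B7 97 BF at offsets 7–10.
U+05DD → 2-byte form D7 9D at offsets 11–12.
U+10419 → 4-byte form F0 90 90 99 at offsets 13–16.
Offset 15 falls in char 5's range; it's byte 3 of F0 90 90 99 = 0x90.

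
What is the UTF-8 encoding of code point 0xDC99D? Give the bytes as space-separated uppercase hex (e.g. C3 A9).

U+DC99D = 0xDC99D = 903581 decimal. In range U+10000–U+10FFFF → 4-byte form: 11110xxx 10xxxxxx 10xxxxxx 10xxxxxx.
Binary (21 bits): 011011100100110011101.
Split 3+6+6+6: 011 | 011100 | 100110 | 011101.
Byte 1: 11110011 = 0xF3.
Byte 2: 10011100 = 0x9C.
Byte 3: 10100110 = 0xA6.
Byte 4: 10011101 = 0x9D.

F3 9C A6 9D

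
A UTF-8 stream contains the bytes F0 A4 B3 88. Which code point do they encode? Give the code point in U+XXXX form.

Leading byte 0xF0 = 11110000 matches 11110xxx → 4-byte sequence.
Byte 1: 0xF0 = 11110000, payload 000 (3 bits).
Byte 2: 0xA4 = 10100100 (10xxxxxx ✓), payload 100100.
Byte 3: 0xB3 = 10110011 (10xxxxxx ✓), payload 110011.
Byte 4: 0x88 = 10001000 (10xxxxxx ✓), payload 001000.
Concatenate: 000100100110011001000 = 0x24CC8 (21 bits → U+24CC8).

U+24CC8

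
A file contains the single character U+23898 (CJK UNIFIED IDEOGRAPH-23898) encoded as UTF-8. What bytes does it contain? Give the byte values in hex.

U+23898 = 0x23898 = 145560 decimal. In range U+10000–U+10FFFF → 4-byte form: 11110xxx 10xxxxxx 10xxxxxx 10xxxxxx.
Binary (21 bits): 000100011100010011000.
Split 3+6+6+6: 000 | 100011 | 100010 | 011000.
Byte 1: 11110000 = 0xF0.
Byte 2: 10100011 = 0xA3.
Byte 3: 10100010 = 0xA2.
Byte 4: 10011000 = 0x98.

F0 A3 A2 98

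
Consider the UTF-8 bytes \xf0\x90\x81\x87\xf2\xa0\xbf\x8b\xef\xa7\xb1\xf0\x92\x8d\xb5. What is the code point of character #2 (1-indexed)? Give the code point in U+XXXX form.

U+A0FCB

Offset 0: leading byte 0xF0 = 11110000 → 4-byte char #1 = F0 90 81 87.
Offset 4: leading byte 0xF2 = 11110010 → 4-byte char #2 = F2 A0 BF 8B.
Leading byte 0xF2 = 11110010 matches 11110xxx → 4-byte sequence.
Byte 1: 0xF2 = 11110010, payload 010 (3 bits).
Byte 2: 0xA0 = 10100000 (10xxxxxx ✓), payload 100000.
Byte 3: 0xBF = 10111111 (10xxxxxx ✓), payload 111111.
Byte 4: 0x8B = 10001011 (10xxxxxx ✓), payload 001011.
Concatenate: 010100000111111001011 = 0xA0FCB (21 bits → U+A0FCB).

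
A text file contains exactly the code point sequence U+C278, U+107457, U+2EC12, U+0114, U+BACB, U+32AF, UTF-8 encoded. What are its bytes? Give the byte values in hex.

EC 89 B8 F4 87 91 97 F0 AE B0 92 C4 94 EB AB 8B E3 8A AF

U+C278: 3-byte form → EC 89 B8.
U+107457: 4-byte form → F4 87 91 97.
U+2EC12: 4-byte form → F0 AE B0 92.
U+0114: 2-byte form → C4 94.
U+BACB: 3-byte form → EB AB 8B.
U+32AF: 3-byte form → E3 8A AF.
Concatenated (19 bytes): EC 89 B8 F4 87 91 97 F0 AE B0 92 C4 94 EB AB 8B E3 8A AF.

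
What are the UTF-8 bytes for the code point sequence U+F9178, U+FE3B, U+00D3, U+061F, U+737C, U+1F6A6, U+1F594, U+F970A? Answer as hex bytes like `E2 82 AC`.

F3 B9 85 B8 EF B8 BB C3 93 D8 9F E7 8D BC F0 9F 9A A6 F0 9F 96 94 F3 B9 9C 8A

U+F9178: 4-byte form → F3 B9 85 B8.
U+FE3B: 3-byte form → EF B8 BB.
U+00D3: 2-byte form → C3 93.
U+061F: 2-byte form → D8 9F.
U+737C: 3-byte form → E7 8D BC.
U+1F6A6: 4-byte form → F0 9F 9A A6.
U+1F594: 4-byte form → F0 9F 96 94.
U+F970A: 4-byte form → F3 B9 9C 8A.
Concatenated (26 bytes): F3 B9 85 B8 EF B8 BB C3 93 D8 9F E7 8D BC F0 9F 9A A6 F0 9F 96 94 F3 B9 9C 8A.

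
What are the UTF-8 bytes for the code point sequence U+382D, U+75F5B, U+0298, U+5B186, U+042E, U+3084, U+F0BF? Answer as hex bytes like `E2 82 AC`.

E3 A0 AD F1 B5 BD 9B CA 98 F1 9B 86 86 D0 AE E3 82 84 EF 82 BF

U+382D: 3-byte form → E3 A0 AD.
U+75F5B: 4-byte form → F1 B5 BD 9B.
U+0298: 2-byte form → CA 98.
U+5B186: 4-byte form → F1 9B 86 86.
U+042E: 2-byte form → D0 AE.
U+3084: 3-byte form → E3 82 84.
U+F0BF: 3-byte form → EF 82 BF.
Concatenated (21 bytes): E3 A0 AD F1 B5 BD 9B CA 98 F1 9B 86 86 D0 AE E3 82 84 EF 82 BF.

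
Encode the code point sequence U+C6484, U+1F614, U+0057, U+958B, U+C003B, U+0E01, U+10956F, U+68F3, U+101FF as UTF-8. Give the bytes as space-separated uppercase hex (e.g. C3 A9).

F3 86 92 84 F0 9F 98 94 57 E9 96 8B F3 80 80 BB E0 B8 81 F4 89 95 AF E6 A3 B3 F0 90 87 BF

U+C6484: 4-byte form → F3 86 92 84.
U+1F614: 4-byte form → F0 9F 98 94.
U+0057: 1-byte form → 57.
U+958B: 3-byte form → E9 96 8B.
U+C003B: 4-byte form → F3 80 80 BB.
U+0E01: 3-byte form → E0 B8 81.
U+10956F: 4-byte form → F4 89 95 AF.
U+68F3: 3-byte form → E6 A3 B3.
U+101FF: 4-byte form → F0 90 87 BF.
Concatenated (30 bytes): F3 86 92 84 F0 9F 98 94 57 E9 96 8B F3 80 80 BB E0 B8 81 F4 89 95 AF E6 A3 B3 F0 90 87 BF.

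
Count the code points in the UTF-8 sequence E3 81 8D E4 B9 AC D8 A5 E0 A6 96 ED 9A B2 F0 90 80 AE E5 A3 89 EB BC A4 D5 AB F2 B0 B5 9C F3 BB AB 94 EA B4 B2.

12

Byte at offset 0: 0xE3 = 11100011 → 3-byte char (#1). Advance 3.
Byte at offset 3: 0xE4 = 11100100 → 3-byte char (#2). Advance 3.
Byte at offset 6: 0xD8 = 11011000 → 2-byte char (#3). Advance 2.
Byte at offset 8: 0xE0 = 11100000 → 3-byte char (#4). Advance 3.
Byte at offset 11: 0xED = 11101101 → 3-byte char (#5). Advance 3.
Byte at offset 14: 0xF0 = 11110000 → 4-byte char (#6). Advance 4.
Byte at offset 18: 0xE5 = 11100101 → 3-byte char (#7). Advance 3.
Byte at offset 21: 0xEB = 11101011 → 3-byte char (#8). Advance 3.
Byte at offset 24: 0xD5 = 11010101 → 2-byte char (#9). Advance 2.
Byte at offset 26: 0xF2 = 11110010 → 4-byte char (#10). Advance 4.
Byte at offset 30: 0xF3 = 11110011 → 4-byte char (#11). Advance 4.
Byte at offset 34: 0xEA = 11101010 → 3-byte char (#12). Advance 3.
Reached end at offset 37 after 12 code points.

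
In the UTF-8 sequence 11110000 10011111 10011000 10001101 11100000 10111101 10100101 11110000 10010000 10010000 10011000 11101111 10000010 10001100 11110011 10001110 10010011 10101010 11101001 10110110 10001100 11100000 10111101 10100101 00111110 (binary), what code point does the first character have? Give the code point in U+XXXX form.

U+1F60D

Offset 0: leading byte 0xF0 = 11110000 → 4-byte char #1 = F0 9F 98 8D.
Leading byte 0xF0 = 11110000 matches 11110xxx → 4-byte sequence.
Byte 1: 0xF0 = 11110000, payload 000 (3 bits).
Byte 2: 0x9F = 10011111 (10xxxxxx ✓), payload 011111.
Byte 3: 0x98 = 10011000 (10xxxxxx ✓), payload 011000.
Byte 4: 0x8D = 10001101 (10xxxxxx ✓), payload 001101.
Concatenate: 000011111011000001101 = 0x1F60D (21 bits → U+1F60D).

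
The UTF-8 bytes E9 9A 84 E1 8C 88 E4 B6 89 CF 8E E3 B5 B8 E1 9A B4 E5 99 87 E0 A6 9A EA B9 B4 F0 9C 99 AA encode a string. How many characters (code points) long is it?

Byte at offset 0: 0xE9 = 11101001 → 3-byte char (#1). Advance 3.
Byte at offset 3: 0xE1 = 11100001 → 3-byte char (#2). Advance 3.
Byte at offset 6: 0xE4 = 11100100 → 3-byte char (#3). Advance 3.
Byte at offset 9: 0xCF = 11001111 → 2-byte char (#4). Advance 2.
Byte at offset 11: 0xE3 = 11100011 → 3-byte char (#5). Advance 3.
Byte at offset 14: 0xE1 = 11100001 → 3-byte char (#6). Advance 3.
Byte at offset 17: 0xE5 = 11100101 → 3-byte char (#7). Advance 3.
Byte at offset 20: 0xE0 = 11100000 → 3-byte char (#8). Advance 3.
Byte at offset 23: 0xEA = 11101010 → 3-byte char (#9). Advance 3.
Byte at offset 26: 0xF0 = 11110000 → 4-byte char (#10). Advance 4.
Reached end at offset 30 after 10 code points.

10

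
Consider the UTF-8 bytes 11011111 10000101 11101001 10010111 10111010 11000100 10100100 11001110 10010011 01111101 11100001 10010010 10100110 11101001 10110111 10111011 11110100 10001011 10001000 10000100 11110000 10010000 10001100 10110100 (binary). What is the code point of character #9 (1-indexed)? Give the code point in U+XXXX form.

Offset 0: leading byte 0xDF = 11011111 → 2-byte char #1 = DF 85.
Offset 2: leading byte 0xE9 = 11101001 → 3-byte char #2 = E9 97 BA.
Offset 5: leading byte 0xC4 = 11000100 → 2-byte char #3 = C4 A4.
Offset 7: leading byte 0xCE = 11001110 → 2-byte char #4 = CE 93.
Offset 9: leading byte 0x7D = 01111101 → 1-byte char #5 = 7D.
Offset 10: leading byte 0xE1 = 11100001 → 3-byte char #6 = E1 92 A6.
Offset 13: leading byte 0xE9 = 11101001 → 3-byte char #7 = E9 B7 BB.
Offset 16: leading byte 0xF4 = 11110100 → 4-byte char #8 = F4 8B 88 84.
Offset 20: leading byte 0xF0 = 11110000 → 4-byte char #9 = F0 90 8C B4.
Leading byte 0xF0 = 11110000 matches 11110xxx → 4-byte sequence.
Byte 1: 0xF0 = 11110000, payload 000 (3 bits).
Byte 2: 0x90 = 10010000 (10xxxxxx ✓), payload 010000.
Byte 3: 0x8C = 10001100 (10xxxxxx ✓), payload 001100.
Byte 4: 0xB4 = 10110100 (10xxxxxx ✓), payload 110100.
Concatenate: 000010000001100110100 = 0x10334 (21 bits → U+10334).

U+10334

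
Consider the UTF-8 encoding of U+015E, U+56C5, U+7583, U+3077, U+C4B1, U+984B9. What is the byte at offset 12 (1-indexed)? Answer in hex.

1-indexed offset 12 is 0-indexed offset 11.
U+015E → 2-byte form C5 9E at offsets 0–1.
U+56C5 → 3-byte form E5 9B 85 at offsets 2–4.
U+7583 → 3-byte form E7 96 83 at offsets 5–7.
U+3077 → 3-byte form E3 81 B7 at offsets 8–10.
U+C4B1 → 3-byte form EC 92 B1 at offsets 11–13.
Offset 11 falls in char 5's range; it's byte 1 of EC 92 B1 = 0xEC.

0xEC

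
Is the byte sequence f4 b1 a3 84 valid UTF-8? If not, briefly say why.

invalid (encodes a value above U+10FFFF)

Leading byte 0xF4 = 11110100 → 4-byte form.
Payload = 0x1318C4, which exceeds U+10FFFF, the maximum Unicode code point. (Leading bytes F5–FF, or F4 followed by ≥ 0x90, are invalid.)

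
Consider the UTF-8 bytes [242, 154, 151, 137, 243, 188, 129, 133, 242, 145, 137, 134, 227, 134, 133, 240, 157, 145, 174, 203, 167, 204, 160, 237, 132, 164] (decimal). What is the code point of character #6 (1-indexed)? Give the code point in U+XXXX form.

U+02E7

Offset 0: leading byte 0xF2 = 11110010 → 4-byte char #1 = F2 9A 97 89.
Offset 4: leading byte 0xF3 = 11110011 → 4-byte char #2 = F3 BC 81 85.
Offset 8: leading byte 0xF2 = 11110010 → 4-byte char #3 = F2 91 89 86.
Offset 12: leading byte 0xE3 = 11100011 → 3-byte char #4 = E3 86 85.
Offset 15: leading byte 0xF0 = 11110000 → 4-byte char #5 = F0 9D 91 AE.
Offset 19: leading byte 0xCB = 11001011 → 2-byte char #6 = CB A7.
Leading byte 0xCB = 11001011 matches 110xxxxx → 2-byte sequence.
Byte 1: 0xCB = 11001011, payload 01011 (5 bits).
Byte 2: 0xA7 = 10100111 (10xxxxxx ✓), payload 100111.
Concatenate: 01011100111 = 0x2E7 (11 bits → U+02E7).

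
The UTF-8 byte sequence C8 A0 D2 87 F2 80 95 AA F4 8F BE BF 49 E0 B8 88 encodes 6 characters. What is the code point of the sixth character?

U+0E08

Offset 0: leading byte 0xC8 = 11001000 → 2-byte char #1 = C8 A0.
Offset 2: leading byte 0xD2 = 11010010 → 2-byte char #2 = D2 87.
Offset 4: leading byte 0xF2 = 11110010 → 4-byte char #3 = F2 80 95 AA.
Offset 8: leading byte 0xF4 = 11110100 → 4-byte char #4 = F4 8F BE BF.
Offset 12: leading byte 0x49 = 01001001 → 1-byte char #5 = 49.
Offset 13: leading byte 0xE0 = 11100000 → 3-byte char #6 = E0 B8 88.
Leading byte 0xE0 = 11100000 matches 1110xxxx → 3-byte sequence.
Byte 1: 0xE0 = 11100000, payload 0000 (4 bits).
Byte 2: 0xB8 = 10111000 (10xxxxxx ✓), payload 111000.
Byte 3: 0x88 = 10001000 (10xxxxxx ✓), payload 001000.
Concatenate: 0000111000001000 = 0xE08 (16 bits → U+0E08).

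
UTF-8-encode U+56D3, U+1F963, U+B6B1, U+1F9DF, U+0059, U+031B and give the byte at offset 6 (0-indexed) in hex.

0xA3

U+56D3 → 3-byte form E5 9B 93 at offsets 0–2.
U+1F963 → 4-byte form F0 9F A5 A3 at offsets 3–6.
Offset 6 falls in char 2's range; it's byte 4 of F0 9F A5 A3 = 0xA3.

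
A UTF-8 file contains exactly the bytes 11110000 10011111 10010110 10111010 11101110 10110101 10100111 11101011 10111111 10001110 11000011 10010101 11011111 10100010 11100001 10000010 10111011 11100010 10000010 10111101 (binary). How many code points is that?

7

Byte at offset 0: 0xF0 = 11110000 → 4-byte char (#1). Advance 4.
Byte at offset 4: 0xEE = 11101110 → 3-byte char (#2). Advance 3.
Byte at offset 7: 0xEB = 11101011 → 3-byte char (#3). Advance 3.
Byte at offset 10: 0xC3 = 11000011 → 2-byte char (#4). Advance 2.
Byte at offset 12: 0xDF = 11011111 → 2-byte char (#5). Advance 2.
Byte at offset 14: 0xE1 = 11100001 → 3-byte char (#6). Advance 3.
Byte at offset 17: 0xE2 = 11100010 → 3-byte char (#7). Advance 3.
Reached end at offset 20 after 7 code points.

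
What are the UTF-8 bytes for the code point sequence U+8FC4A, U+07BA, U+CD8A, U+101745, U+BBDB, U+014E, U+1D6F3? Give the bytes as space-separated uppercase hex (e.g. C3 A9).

F2 8F B1 8A DE BA EC B6 8A F4 81 9D 85 EB AF 9B C5 8E F0 9D 9B B3

U+8FC4A: 4-byte form → F2 8F B1 8A.
U+07BA: 2-byte form → DE BA.
U+CD8A: 3-byte form → EC B6 8A.
U+101745: 4-byte form → F4 81 9D 85.
U+BBDB: 3-byte form → EB AF 9B.
U+014E: 2-byte form → C5 8E.
U+1D6F3: 4-byte form → F0 9D 9B B3.
Concatenated (22 bytes): F2 8F B1 8A DE BA EC B6 8A F4 81 9D 85 EB AF 9B C5 8E F0 9D 9B B3.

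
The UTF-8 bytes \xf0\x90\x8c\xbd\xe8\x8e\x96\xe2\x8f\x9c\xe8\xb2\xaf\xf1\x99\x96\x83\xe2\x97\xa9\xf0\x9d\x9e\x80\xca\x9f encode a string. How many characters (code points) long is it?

8

Byte at offset 0: 0xF0 = 11110000 → 4-byte char (#1). Advance 4.
Byte at offset 4: 0xE8 = 11101000 → 3-byte char (#2). Advance 3.
Byte at offset 7: 0xE2 = 11100010 → 3-byte char (#3). Advance 3.
Byte at offset 10: 0xE8 = 11101000 → 3-byte char (#4). Advance 3.
Byte at offset 13: 0xF1 = 11110001 → 4-byte char (#5). Advance 4.
Byte at offset 17: 0xE2 = 11100010 → 3-byte char (#6). Advance 3.
Byte at offset 20: 0xF0 = 11110000 → 4-byte char (#7). Advance 4.
Byte at offset 24: 0xCA = 11001010 → 2-byte char (#8). Advance 2.
Reached end at offset 26 after 8 code points.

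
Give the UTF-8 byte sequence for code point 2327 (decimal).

E0 A4 97

U+0917 = 0x917 = 2327 decimal. In range U+0800–U+FFFF → 3-byte form: 1110xxxx 10xxxxxx 10xxxxxx.
Binary (16 bits): 0000100100010111.
Split 4+6+6: 0000 | 100100 | 010111.
Byte 1: 11100000 = 0xE0.
Byte 2: 10100100 = 0xA4.
Byte 3: 10010111 = 0x97.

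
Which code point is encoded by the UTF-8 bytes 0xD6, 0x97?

Leading byte 0xD6 = 11010110 matches 110xxxxx → 2-byte sequence.
Byte 1: 0xD6 = 11010110, payload 10110 (5 bits).
Byte 2: 0x97 = 10010111 (10xxxxxx ✓), payload 010111.
Concatenate: 10110010111 = 0x597 (11 bits → U+0597).

U+0597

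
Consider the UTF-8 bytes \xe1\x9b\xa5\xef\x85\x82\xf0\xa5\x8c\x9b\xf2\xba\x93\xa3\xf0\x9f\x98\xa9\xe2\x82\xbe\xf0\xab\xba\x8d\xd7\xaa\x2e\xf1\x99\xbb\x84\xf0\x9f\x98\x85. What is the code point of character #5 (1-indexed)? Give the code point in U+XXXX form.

U+1F629

Offset 0: leading byte 0xE1 = 11100001 → 3-byte char #1 = E1 9B A5.
Offset 3: leading byte 0xEF = 11101111 → 3-byte char #2 = EF 85 82.
Offset 6: leading byte 0xF0 = 11110000 → 4-byte char #3 = F0 A5 8C 9B.
Offset 10: leading byte 0xF2 = 11110010 → 4-byte char #4 = F2 BA 93 A3.
Offset 14: leading byte 0xF0 = 11110000 → 4-byte char #5 = F0 9F 98 A9.
Leading byte 0xF0 = 11110000 matches 11110xxx → 4-byte sequence.
Byte 1: 0xF0 = 11110000, payload 000 (3 bits).
Byte 2: 0x9F = 10011111 (10xxxxxx ✓), payload 011111.
Byte 3: 0x98 = 10011000 (10xxxxxx ✓), payload 011000.
Byte 4: 0xA9 = 10101001 (10xxxxxx ✓), payload 101001.
Concatenate: 000011111011000101001 = 0x1F629 (21 bits → U+1F629).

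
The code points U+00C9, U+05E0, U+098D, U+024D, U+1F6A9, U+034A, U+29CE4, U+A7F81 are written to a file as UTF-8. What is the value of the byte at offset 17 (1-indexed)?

0xA9

1-indexed offset 17 is 0-indexed offset 16.
U+00C9 → 2-byte form C3 89 at offsets 0–1.
U+05E0 → 2-byte form D7 A0 at offsets 2–3.
U+098D → 3-byte form E0 A6 8D at offsets 4–6.
U+024D → 2-byte form C9 8D at offsets 7–8.
U+1F6A9 → 4-byte form F0 9F 9A A9 at offsets 9–12.
U+034A → 2-byte form CD 8A at offsets 13–14.
U+29CE4 → 4-byte form F0 A9 B3 A4 at offsets 15–18.
Offset 16 falls in char 7's range; it's byte 2 of F0 A9 B3 A4 = 0xA9.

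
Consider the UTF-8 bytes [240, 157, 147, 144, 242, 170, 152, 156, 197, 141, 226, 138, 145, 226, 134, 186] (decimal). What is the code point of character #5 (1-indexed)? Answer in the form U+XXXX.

U+21BA

Offset 0: leading byte 0xF0 = 11110000 → 4-byte char #1 = F0 9D 93 90.
Offset 4: leading byte 0xF2 = 11110010 → 4-byte char #2 = F2 AA 98 9C.
Offset 8: leading byte 0xC5 = 11000101 → 2-byte char #3 = C5 8D.
Offset 10: leading byte 0xE2 = 11100010 → 3-byte char #4 = E2 8A 91.
Offset 13: leading byte 0xE2 = 11100010 → 3-byte char #5 = E2 86 BA.
Leading byte 0xE2 = 11100010 matches 1110xxxx → 3-byte sequence.
Byte 1: 0xE2 = 11100010, payload 0010 (4 bits).
Byte 2: 0x86 = 10000110 (10xxxxxx ✓), payload 000110.
Byte 3: 0xBA = 10111010 (10xxxxxx ✓), payload 111010.
Concatenate: 0010000110111010 = 0x21BA (16 bits → U+21BA).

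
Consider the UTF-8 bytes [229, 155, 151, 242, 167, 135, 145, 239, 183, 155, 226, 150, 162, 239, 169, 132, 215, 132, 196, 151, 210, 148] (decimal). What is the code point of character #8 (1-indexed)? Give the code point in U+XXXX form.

U+0494

Offset 0: leading byte 0xE5 = 11100101 → 3-byte char #1 = E5 9B 97.
Offset 3: leading byte 0xF2 = 11110010 → 4-byte char #2 = F2 A7 87 91.
Offset 7: leading byte 0xEF = 11101111 → 3-byte char #3 = EF B7 9B.
Offset 10: leading byte 0xE2 = 11100010 → 3-byte char #4 = E2 96 A2.
Offset 13: leading byte 0xEF = 11101111 → 3-byte char #5 = EF A9 84.
Offset 16: leading byte 0xD7 = 11010111 → 2-byte char #6 = D7 84.
Offset 18: leading byte 0xC4 = 11000100 → 2-byte char #7 = C4 97.
Offset 20: leading byte 0xD2 = 11010010 → 2-byte char #8 = D2 94.
Leading byte 0xD2 = 11010010 matches 110xxxxx → 2-byte sequence.
Byte 1: 0xD2 = 11010010, payload 10010 (5 bits).
Byte 2: 0x94 = 10010100 (10xxxxxx ✓), payload 010100.
Concatenate: 10010010100 = 0x494 (11 bits → U+0494).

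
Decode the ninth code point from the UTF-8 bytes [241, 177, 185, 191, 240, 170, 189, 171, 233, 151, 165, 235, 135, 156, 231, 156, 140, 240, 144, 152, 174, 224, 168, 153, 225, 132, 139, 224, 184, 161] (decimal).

U+0E21

Offset 0: leading byte 0xF1 = 11110001 → 4-byte char #1 = F1 B1 B9 BF.
Offset 4: leading byte 0xF0 = 11110000 → 4-byte char #2 = F0 AA BD AB.
Offset 8: leading byte 0xE9 = 11101001 → 3-byte char #3 = E9 97 A5.
Offset 11: leading byte 0xEB = 11101011 → 3-byte char #4 = EB 87 9C.
Offset 14: leading byte 0xE7 = 11100111 → 3-byte char #5 = E7 9C 8C.
Offset 17: leading byte 0xF0 = 11110000 → 4-byte char #6 = F0 90 98 AE.
Offset 21: leading byte 0xE0 = 11100000 → 3-byte char #7 = E0 A8 99.
Offset 24: leading byte 0xE1 = 11100001 → 3-byte char #8 = E1 84 8B.
Offset 27: leading byte 0xE0 = 11100000 → 3-byte char #9 = E0 B8 A1.
Leading byte 0xE0 = 11100000 matches 1110xxxx → 3-byte sequence.
Byte 1: 0xE0 = 11100000, payload 0000 (4 bits).
Byte 2: 0xB8 = 10111000 (10xxxxxx ✓), payload 111000.
Byte 3: 0xA1 = 10100001 (10xxxxxx ✓), payload 100001.
Concatenate: 0000111000100001 = 0xE21 (16 bits → U+0E21).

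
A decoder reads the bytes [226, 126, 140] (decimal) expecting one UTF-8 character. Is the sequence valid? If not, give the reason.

Leading byte 0xE2 = 11100010 → 3-byte form.
Byte 2 is 0x7E = 01111110, which is not 10xxxxxx — expected a continuation byte.

invalid (non-continuation byte where continuation expected)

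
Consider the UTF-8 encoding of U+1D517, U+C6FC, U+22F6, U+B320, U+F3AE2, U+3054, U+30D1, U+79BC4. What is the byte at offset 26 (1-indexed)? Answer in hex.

0xAF

1-indexed offset 26 is 0-indexed offset 25.
U+1D517 → 4-byte form F0 9D 94 97 at offsets 0–3.
U+C6FC → 3-byte form EC 9B BC at offsets 4–6.
U+22F6 → 3-byte form E2 8B B6 at offsets 7–9.
U+B320 → 3-byte form EB 8C A0 at offsets 10–12.
U+F3AE2 → 4-byte form F3 B3 AB A2 at offsets 13–16.
U+3054 → 3-byte form E3 81 94 at offsets 17–19.
U+30D1 → 3-byte form E3 83 91 at offsets 20–22.
U+79BC4 → 4-byte form F1 B9 AF 84 at offsets 23–26.
Offset 25 falls in char 8's range; it's byte 3 of F1 B9 AF 84 = 0xAF.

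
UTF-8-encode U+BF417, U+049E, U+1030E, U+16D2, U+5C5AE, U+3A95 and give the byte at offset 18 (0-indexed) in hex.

U+BF417 → 4-byte form F2 BF 90 97 at offsets 0–3.
U+049E → 2-byte form D2 9E at offsets 4–5.
U+1030E → 4-byte form F0 90 8C 8E at offsets 6–9.
U+16D2 → 3-byte form E1 9B 92 at offsets 10–12.
U+5C5AE → 4-byte form F1 9C 96 AE at offsets 13–16.
U+3A95 → 3-byte form E3 AA 95 at offsets 17–19.
Offset 18 falls in char 6's range; it's byte 2 of E3 AA 95 = 0xAA.

0xAA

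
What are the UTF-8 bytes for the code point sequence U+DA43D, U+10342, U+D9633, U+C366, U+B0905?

U+DA43D: 4-byte form → F3 9A 90 BD.
U+10342: 4-byte form → F0 90 8D 82.
U+D9633: 4-byte form → F3 99 98 B3.
U+C366: 3-byte form → EC 8D A6.
U+B0905: 4-byte form → F2 B0 A4 85.
Concatenated (19 bytes): F3 9A 90 BD F0 90 8D 82 F3 99 98 B3 EC 8D A6 F2 B0 A4 85.

F3 9A 90 BD F0 90 8D 82 F3 99 98 B3 EC 8D A6 F2 B0 A4 85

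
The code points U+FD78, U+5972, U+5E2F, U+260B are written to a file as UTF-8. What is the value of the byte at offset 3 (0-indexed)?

U+FD78 → 3-byte form EF B5 B8 at offsets 0–2.
U+5972 → 3-byte form E5 A5 B2 at offsets 3–5.
Offset 3 falls in char 2's range; it's byte 1 of E5 A5 B2 = 0xE5.

0xE5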